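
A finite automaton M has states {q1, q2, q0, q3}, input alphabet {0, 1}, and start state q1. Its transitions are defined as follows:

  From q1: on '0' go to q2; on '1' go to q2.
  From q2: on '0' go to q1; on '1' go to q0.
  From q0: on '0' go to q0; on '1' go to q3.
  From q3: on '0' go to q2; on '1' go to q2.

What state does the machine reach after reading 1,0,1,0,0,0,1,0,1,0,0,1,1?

q3

start at q1
read '1': q1 → q2
read '0': q2 → q1
read '1': q1 → q2
read '0': q2 → q1
read '0': q1 → q2
read '0': q2 → q1
read '1': q1 → q2
read '0': q2 → q1
read '1': q1 → q2
read '0': q2 → q1
read '0': q1 → q2
read '1': q2 → q0
read '1': q0 → q3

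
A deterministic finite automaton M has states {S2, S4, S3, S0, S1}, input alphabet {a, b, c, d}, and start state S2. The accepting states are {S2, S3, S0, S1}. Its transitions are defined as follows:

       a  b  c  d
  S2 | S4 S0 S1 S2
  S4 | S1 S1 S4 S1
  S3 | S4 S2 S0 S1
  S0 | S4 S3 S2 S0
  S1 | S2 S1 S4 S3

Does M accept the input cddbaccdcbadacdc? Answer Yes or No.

No

Trace: S2 -c-> S1 -d-> S3 -d-> S1 -b-> S1 -a-> S2 -c-> S1 -c-> S4 -d-> S1 -c-> S4 -b-> S1 -a-> S2 -d-> S2 -a-> S4 -c-> S4 -d-> S1 -c-> S4
End state S4 is not accepting.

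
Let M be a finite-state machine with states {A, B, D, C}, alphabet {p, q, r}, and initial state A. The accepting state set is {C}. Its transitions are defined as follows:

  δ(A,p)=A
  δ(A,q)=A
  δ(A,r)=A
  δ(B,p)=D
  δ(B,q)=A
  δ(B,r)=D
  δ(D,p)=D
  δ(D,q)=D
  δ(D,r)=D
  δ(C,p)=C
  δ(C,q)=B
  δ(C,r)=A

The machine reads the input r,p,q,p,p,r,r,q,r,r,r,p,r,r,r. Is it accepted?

Trace: A -r-> A -p-> A -q-> A -p-> A -p-> A -r-> A -r-> A -q-> A -r-> A -r-> A -r-> A -p-> A -r-> A -r-> A -r-> A
End state A is not accepting.

No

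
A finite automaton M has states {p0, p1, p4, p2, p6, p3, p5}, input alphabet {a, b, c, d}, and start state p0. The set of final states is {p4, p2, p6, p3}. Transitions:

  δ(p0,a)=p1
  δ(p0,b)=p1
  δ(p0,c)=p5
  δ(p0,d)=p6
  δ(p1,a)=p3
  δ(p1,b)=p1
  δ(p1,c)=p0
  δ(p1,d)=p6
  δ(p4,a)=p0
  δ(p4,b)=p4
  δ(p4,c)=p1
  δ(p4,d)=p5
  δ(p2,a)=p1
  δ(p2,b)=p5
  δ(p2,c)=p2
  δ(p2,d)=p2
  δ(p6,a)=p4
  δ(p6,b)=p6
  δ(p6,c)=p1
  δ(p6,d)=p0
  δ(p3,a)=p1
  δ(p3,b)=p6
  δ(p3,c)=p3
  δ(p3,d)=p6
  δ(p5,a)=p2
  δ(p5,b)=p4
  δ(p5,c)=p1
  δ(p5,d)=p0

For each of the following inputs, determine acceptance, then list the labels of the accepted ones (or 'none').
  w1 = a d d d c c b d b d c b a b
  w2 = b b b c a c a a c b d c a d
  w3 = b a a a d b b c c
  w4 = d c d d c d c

w1: Trace: p0 -a-> p1 -d-> p6 -d-> p0 -d-> p6 -c-> p1 -c-> p0 -b-> p1 -d-> p6 -b-> p6 -d-> p0 -c-> p5 -b-> p4 -a-> p0 -b-> p1  → end p1, rejected
w2: Trace: p0 -b-> p1 -b-> p1 -b-> p1 -c-> p0 -a-> p1 -c-> p0 -a-> p1 -a-> p3 -c-> p3 -b-> p6 -d-> p0 -c-> p5 -a-> p2 -d-> p2  → end p2, accepted
w3: Trace: p0 -b-> p1 -a-> p3 -a-> p1 -a-> p3 -d-> p6 -b-> p6 -b-> p6 -c-> p1 -c-> p0  → end p0, rejected
w4: Trace: p0 -d-> p6 -c-> p1 -d-> p6 -d-> p0 -c-> p5 -d-> p0 -c-> p5  → end p5, rejected

w2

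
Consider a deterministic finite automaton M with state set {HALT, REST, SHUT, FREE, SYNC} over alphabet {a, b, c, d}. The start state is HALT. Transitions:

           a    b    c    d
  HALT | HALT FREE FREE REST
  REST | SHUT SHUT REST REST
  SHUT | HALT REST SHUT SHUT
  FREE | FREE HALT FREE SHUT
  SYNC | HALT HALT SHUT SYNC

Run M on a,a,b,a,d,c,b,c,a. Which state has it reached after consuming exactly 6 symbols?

SHUT

start at HALT
read 'a': HALT → HALT
read 'a': HALT → HALT
read 'b': HALT → FREE
read 'a': FREE → FREE
read 'd': FREE → SHUT
read 'c': SHUT → SHUT
After 6 symbols: SHUT.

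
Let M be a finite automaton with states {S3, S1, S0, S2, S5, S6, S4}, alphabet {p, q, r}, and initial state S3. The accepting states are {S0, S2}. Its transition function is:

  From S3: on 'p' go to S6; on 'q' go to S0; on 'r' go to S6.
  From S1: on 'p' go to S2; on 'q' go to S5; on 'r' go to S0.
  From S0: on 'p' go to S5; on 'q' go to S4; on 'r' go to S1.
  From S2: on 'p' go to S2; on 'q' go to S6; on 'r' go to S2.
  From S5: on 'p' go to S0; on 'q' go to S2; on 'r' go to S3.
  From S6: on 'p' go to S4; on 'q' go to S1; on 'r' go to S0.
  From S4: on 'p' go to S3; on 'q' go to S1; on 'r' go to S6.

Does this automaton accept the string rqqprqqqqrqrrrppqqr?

start at S3
read 'r': S3 → S6
read 'q': S6 → S1
read 'q': S1 → S5
read 'p': S5 → S0
read 'r': S0 → S1
read 'q': S1 → S5
read 'q': S5 → S2
read 'q': S2 → S6
read 'q': S6 → S1
read 'r': S1 → S0
read 'q': S0 → S4
read 'r': S4 → S6
read 'r': S6 → S0
read 'r': S0 → S1
read 'p': S1 → S2
read 'p': S2 → S2
read 'q': S2 → S6
read 'q': S6 → S1
read 'r': S1 → S0
End state S0 is accepting.

Yes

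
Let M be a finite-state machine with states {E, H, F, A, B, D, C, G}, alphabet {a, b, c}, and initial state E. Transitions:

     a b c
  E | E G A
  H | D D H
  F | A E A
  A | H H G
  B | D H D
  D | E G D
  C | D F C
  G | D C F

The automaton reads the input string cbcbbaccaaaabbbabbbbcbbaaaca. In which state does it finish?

E → A → H → H → D → G → D → D → D → E → E → E → E → G → C → F → A → H → D → G → C → C → F → E → E → E → E → A → H

H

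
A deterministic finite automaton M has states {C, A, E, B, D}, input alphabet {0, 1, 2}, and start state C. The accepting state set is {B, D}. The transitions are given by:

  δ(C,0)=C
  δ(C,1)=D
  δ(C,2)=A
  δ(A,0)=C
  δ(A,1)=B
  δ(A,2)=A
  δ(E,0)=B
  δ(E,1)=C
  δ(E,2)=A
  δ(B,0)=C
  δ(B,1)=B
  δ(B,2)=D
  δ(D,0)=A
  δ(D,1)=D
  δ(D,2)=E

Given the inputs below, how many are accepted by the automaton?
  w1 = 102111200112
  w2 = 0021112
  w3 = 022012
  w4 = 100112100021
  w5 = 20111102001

w1: C → D → A → A → B → B → B → D → A → C → D → D → E  → end E, rejected
w2: C → C → C → A → B → B → B → D  → end D, accepted
w3: C → C → A → A → C → D → E  → end E, rejected
w4: C → D → A → C → D → D → E → C → C → C → C → A → B  → end B, accepted
w5: C → A → C → D → D → D → D → A → A → C → C → D  → end D, accepted

3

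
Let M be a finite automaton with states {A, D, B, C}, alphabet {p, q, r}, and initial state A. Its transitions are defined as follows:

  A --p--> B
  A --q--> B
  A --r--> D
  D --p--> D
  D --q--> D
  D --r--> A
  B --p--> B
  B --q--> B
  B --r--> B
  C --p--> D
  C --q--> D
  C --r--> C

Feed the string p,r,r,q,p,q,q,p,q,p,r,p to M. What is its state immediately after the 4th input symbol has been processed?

B

Trace: A -p-> B -r-> B -r-> B -q-> B
After 4 symbols: B.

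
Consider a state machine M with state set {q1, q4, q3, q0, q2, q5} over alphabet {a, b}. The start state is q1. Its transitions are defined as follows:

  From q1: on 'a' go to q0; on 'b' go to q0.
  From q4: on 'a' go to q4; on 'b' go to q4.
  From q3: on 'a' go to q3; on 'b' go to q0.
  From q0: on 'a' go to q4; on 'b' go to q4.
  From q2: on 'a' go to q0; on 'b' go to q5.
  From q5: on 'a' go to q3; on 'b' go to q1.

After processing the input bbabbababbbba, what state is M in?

Trace: q1 -b-> q0 -b-> q4 -a-> q4 -b-> q4 -b-> q4 -a-> q4 -b-> q4 -a-> q4 -b-> q4 -b-> q4 -b-> q4 -b-> q4 -a-> q4

q4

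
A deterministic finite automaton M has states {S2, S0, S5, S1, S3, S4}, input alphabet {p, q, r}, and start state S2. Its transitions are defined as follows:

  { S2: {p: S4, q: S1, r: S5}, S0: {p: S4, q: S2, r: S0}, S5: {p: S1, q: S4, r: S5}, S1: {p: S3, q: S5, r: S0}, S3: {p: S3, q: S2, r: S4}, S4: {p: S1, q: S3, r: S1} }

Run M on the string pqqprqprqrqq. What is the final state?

S3

start at S2
read 'p': S2 → S4
read 'q': S4 → S3
read 'q': S3 → S2
read 'p': S2 → S4
read 'r': S4 → S1
read 'q': S1 → S5
read 'p': S5 → S1
read 'r': S1 → S0
read 'q': S0 → S2
read 'r': S2 → S5
read 'q': S5 → S4
read 'q': S4 → S3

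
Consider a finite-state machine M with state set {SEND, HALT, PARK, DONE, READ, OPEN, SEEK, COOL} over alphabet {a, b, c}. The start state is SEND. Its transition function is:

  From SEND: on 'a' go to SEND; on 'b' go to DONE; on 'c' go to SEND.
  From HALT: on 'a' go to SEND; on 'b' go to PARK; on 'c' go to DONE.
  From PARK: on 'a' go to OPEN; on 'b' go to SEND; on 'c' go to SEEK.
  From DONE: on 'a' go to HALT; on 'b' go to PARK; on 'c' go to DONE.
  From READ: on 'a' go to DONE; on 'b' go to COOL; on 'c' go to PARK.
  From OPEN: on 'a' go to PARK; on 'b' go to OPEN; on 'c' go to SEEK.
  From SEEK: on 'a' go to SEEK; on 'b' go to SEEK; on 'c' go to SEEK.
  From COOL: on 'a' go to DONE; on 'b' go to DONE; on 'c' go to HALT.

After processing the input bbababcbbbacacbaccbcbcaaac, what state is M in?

SEEK

start at SEND
read 'b': SEND → DONE
read 'b': DONE → PARK
read 'a': PARK → OPEN
read 'b': OPEN → OPEN
read 'a': OPEN → PARK
read 'b': PARK → SEND
read 'c': SEND → SEND
read 'b': SEND → DONE
read 'b': DONE → PARK
read 'b': PARK → SEND
read 'a': SEND → SEND
read 'c': SEND → SEND
read 'a': SEND → SEND
read 'c': SEND → SEND
read 'b': SEND → DONE
read 'a': DONE → HALT
read 'c': HALT → DONE
read 'c': DONE → DONE
read 'b': DONE → PARK
read 'c': PARK → SEEK
read 'b': SEEK → SEEK
read 'c': SEEK → SEEK
read 'a': SEEK → SEEK
read 'a': SEEK → SEEK
read 'a': SEEK → SEEK
read 'c': SEEK → SEEK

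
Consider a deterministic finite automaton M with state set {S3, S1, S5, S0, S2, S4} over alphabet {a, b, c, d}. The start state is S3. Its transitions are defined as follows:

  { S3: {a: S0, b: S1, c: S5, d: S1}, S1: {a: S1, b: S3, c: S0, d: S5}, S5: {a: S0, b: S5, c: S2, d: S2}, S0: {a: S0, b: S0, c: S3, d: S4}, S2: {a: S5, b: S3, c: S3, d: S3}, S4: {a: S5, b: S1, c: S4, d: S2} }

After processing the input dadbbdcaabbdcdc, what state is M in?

start at S3
read 'd': S3 → S1
read 'a': S1 → S1
read 'd': S1 → S5
read 'b': S5 → S5
read 'b': S5 → S5
read 'd': S5 → S2
read 'c': S2 → S3
read 'a': S3 → S0
read 'a': S0 → S0
read 'b': S0 → S0
read 'b': S0 → S0
read 'd': S0 → S4
read 'c': S4 → S4
read 'd': S4 → S2
read 'c': S2 → S3

S3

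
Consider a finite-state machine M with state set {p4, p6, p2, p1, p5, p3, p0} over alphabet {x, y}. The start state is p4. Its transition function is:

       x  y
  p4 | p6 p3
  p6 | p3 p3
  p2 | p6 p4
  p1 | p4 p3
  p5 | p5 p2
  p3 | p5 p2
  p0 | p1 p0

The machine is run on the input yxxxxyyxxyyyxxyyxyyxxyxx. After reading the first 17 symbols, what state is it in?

start at p4
read 'y': p4 → p3
read 'x': p3 → p5
read 'x': p5 → p5
read 'x': p5 → p5
read 'x': p5 → p5
read 'y': p5 → p2
read 'y': p2 → p4
read 'x': p4 → p6
read 'x': p6 → p3
read 'y': p3 → p2
read 'y': p2 → p4
read 'y': p4 → p3
read 'x': p3 → p5
read 'x': p5 → p5
read 'y': p5 → p2
read 'y': p2 → p4
read 'x': p4 → p6
After 17 symbols: p6.

p6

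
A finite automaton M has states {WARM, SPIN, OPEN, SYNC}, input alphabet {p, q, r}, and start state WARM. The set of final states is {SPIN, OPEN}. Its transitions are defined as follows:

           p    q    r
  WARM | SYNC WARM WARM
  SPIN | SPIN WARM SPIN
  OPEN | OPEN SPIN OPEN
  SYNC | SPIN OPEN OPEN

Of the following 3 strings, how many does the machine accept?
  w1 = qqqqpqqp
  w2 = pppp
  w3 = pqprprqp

w1: WARM → WARM → WARM → WARM → WARM → SYNC → OPEN → SPIN → SPIN  → end SPIN, accepted
w2: WARM → SYNC → SPIN → SPIN → SPIN  → end SPIN, accepted
w3: WARM → SYNC → OPEN → OPEN → OPEN → OPEN → OPEN → SPIN → SPIN  → end SPIN, accepted

3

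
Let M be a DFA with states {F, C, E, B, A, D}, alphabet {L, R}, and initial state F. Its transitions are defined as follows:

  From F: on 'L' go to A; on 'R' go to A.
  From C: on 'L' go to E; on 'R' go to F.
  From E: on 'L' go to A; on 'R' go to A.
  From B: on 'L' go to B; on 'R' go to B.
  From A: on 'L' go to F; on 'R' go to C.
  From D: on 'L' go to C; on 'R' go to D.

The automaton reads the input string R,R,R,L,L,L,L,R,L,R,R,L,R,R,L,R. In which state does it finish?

A

start at F
read 'R': F → A
read 'R': A → C
read 'R': C → F
read 'L': F → A
read 'L': A → F
read 'L': F → A
read 'L': A → F
read 'R': F → A
read 'L': A → F
read 'R': F → A
read 'R': A → C
read 'L': C → E
read 'R': E → A
read 'R': A → C
read 'L': C → E
read 'R': E → A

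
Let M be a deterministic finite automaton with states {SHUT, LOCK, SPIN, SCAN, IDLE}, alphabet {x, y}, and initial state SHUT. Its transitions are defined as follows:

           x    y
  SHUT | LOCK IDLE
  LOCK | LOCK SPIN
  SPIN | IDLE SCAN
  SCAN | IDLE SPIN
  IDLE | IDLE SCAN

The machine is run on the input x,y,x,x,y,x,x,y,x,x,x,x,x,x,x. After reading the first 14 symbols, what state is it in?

IDLE

start at SHUT
read 'x': SHUT → LOCK
read 'y': LOCK → SPIN
read 'x': SPIN → IDLE
read 'x': IDLE → IDLE
read 'y': IDLE → SCAN
read 'x': SCAN → IDLE
read 'x': IDLE → IDLE
read 'y': IDLE → SCAN
read 'x': SCAN → IDLE
read 'x': IDLE → IDLE
read 'x': IDLE → IDLE
read 'x': IDLE → IDLE
read 'x': IDLE → IDLE
read 'x': IDLE → IDLE
After 14 symbols: IDLE.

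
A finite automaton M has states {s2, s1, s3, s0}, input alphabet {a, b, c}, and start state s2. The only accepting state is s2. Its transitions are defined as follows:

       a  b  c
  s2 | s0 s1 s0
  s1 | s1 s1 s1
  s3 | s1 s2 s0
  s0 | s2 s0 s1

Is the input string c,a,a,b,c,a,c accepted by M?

No

s2 → s0 → s2 → s0 → s0 → s1 → s1 → s1
End state s1 is not accepting.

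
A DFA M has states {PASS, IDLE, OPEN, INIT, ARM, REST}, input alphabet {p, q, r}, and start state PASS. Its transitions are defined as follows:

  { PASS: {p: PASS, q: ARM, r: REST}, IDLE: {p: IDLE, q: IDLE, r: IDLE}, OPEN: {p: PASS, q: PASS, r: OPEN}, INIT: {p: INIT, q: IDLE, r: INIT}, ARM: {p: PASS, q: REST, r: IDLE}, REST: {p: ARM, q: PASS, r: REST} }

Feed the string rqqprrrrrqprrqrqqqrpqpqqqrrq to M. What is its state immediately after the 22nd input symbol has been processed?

ARM

PASS → REST → PASS → ARM → PASS → REST → REST → REST → REST → REST → PASS → PASS → REST → REST → PASS → REST → PASS → ARM → REST → REST → ARM → REST → ARM
After 22 symbols: ARM.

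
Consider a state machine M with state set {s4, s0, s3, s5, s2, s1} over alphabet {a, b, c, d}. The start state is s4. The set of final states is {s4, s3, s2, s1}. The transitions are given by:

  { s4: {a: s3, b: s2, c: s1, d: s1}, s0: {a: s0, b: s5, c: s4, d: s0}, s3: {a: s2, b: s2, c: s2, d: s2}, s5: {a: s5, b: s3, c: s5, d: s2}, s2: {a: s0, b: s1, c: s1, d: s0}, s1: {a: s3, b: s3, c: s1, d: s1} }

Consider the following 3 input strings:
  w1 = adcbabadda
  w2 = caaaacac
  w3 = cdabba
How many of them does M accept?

2

w1:
  start at s4
  read 'a': s4 → s3
  read 'd': s3 → s2
  read 'c': s2 → s1
  read 'b': s1 → s3
  read 'a': s3 → s2
  read 'b': s2 → s1
  read 'a': s1 → s3
  read 'd': s3 → s2
  read 'd': s2 → s0
  read 'a': s0 → s0
  end s0, rejected
w2:
  start at s4
  read 'c': s4 → s1
  read 'a': s1 → s3
  read 'a': s3 → s2
  read 'a': s2 → s0
  read 'a': s0 → s0
  read 'c': s0 → s4
  read 'a': s4 → s3
  read 'c': s3 → s2
  end s2, accepted
w3:
  start at s4
  read 'c': s4 → s1
  read 'd': s1 → s1
  read 'a': s1 → s3
  read 'b': s3 → s2
  read 'b': s2 → s1
  read 'a': s1 → s3
  end s3, accepted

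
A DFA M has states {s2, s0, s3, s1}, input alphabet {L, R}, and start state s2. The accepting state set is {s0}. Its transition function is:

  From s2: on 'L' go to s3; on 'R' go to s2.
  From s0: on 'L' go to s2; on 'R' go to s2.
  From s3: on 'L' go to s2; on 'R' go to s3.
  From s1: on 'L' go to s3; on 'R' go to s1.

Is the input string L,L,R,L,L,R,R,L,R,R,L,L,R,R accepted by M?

No

s2 → s3 → s2 → s2 → s3 → s2 → s2 → s2 → s3 → s3 → s3 → s2 → s3 → s3 → s3
End state s3 is not accepting.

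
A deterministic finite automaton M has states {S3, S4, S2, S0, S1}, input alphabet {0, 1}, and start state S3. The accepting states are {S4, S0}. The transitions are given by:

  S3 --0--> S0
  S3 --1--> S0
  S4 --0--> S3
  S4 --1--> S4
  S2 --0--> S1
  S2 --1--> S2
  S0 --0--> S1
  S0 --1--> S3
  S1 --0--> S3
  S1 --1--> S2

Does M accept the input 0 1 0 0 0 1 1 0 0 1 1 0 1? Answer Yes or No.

No

S3 → S0 → S3 → S0 → S1 → S3 → S0 → S3 → S0 → S1 → S2 → S2 → S1 → S2
End state S2 is not accepting.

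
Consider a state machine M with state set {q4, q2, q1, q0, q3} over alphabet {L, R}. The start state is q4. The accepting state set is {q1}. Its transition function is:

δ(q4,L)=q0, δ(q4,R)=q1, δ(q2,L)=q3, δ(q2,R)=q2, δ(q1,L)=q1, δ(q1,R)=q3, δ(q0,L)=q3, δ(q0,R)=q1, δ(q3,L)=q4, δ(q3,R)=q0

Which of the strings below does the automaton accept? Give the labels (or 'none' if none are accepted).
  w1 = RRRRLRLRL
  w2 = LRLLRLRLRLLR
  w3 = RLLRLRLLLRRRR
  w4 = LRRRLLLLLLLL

w1: q4 → q1 → q3 → q0 → q1 → q1 → q3 → q4 → q1 → q1  → end q1, accepted
w2: q4 → q0 → q1 → q1 → q1 → q3 → q4 → q1 → q1 → q3 → q4 → q0 → q1  → end q1, accepted
w3: q4 → q1 → q1 → q1 → q3 → q4 → q1 → q1 → q1 → q1 → q3 → q0 → q1 → q3  → end q3, rejected
w4: q4 → q0 → q1 → q3 → q0 → q3 → q4 → q0 → q3 → q4 → q0 → q3 → q4  → end q4, rejected

w1, w2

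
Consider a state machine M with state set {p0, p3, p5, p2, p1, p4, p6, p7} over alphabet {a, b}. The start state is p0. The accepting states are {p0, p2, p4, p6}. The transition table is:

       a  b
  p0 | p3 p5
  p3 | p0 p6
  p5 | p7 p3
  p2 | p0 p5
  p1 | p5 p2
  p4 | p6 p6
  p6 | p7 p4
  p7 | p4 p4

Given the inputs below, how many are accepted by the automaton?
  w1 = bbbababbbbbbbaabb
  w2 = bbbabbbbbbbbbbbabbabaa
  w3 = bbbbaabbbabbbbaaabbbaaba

2

w1: Trace: p0 -b-> p5 -b-> p3 -b-> p6 -a-> p7 -b-> p4 -a-> p6 -b-> p4 -b-> p6 -b-> p4 -b-> p6 -b-> p4 -b-> p6 -b-> p4 -a-> p6 -a-> p7 -b-> p4 -b-> p6  → end p6, accepted
w2: Trace: p0 -b-> p5 -b-> p3 -b-> p6 -a-> p7 -b-> p4 -b-> p6 -b-> p4 -b-> p6 -b-> p4 -b-> p6 -b-> p4 -b-> p6 -b-> p4 -b-> p6 -b-> p4 -a-> p6 -b-> p4 -b-> p6 -a-> p7 -b-> p4 -a-> p6 -a-> p7  → end p7, rejected
w3: Trace: p0 -b-> p5 -b-> p3 -b-> p6 -b-> p4 -a-> p6 -a-> p7 -b-> p4 -b-> p6 -b-> p4 -a-> p6 -b-> p4 -b-> p6 -b-> p4 -b-> p6 -a-> p7 -a-> p4 -a-> p6 -b-> p4 -b-> p6 -b-> p4 -a-> p6 -a-> p7 -b-> p4 -a-> p6  → end p6, accepted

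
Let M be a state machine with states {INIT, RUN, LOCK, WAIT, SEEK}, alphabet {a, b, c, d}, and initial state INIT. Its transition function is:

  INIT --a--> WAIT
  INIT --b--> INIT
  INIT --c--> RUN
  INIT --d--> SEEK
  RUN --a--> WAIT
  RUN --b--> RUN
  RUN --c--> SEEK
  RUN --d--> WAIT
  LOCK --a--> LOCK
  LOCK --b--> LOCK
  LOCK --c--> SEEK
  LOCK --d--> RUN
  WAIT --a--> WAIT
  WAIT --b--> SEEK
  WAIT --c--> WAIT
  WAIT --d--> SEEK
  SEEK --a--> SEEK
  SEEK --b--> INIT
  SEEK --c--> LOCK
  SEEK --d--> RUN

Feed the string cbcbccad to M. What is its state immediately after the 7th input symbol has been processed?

start at INIT
read 'c': INIT → RUN
read 'b': RUN → RUN
read 'c': RUN → SEEK
read 'b': SEEK → INIT
read 'c': INIT → RUN
read 'c': RUN → SEEK
read 'a': SEEK → SEEK
After 7 symbols: SEEK.

SEEK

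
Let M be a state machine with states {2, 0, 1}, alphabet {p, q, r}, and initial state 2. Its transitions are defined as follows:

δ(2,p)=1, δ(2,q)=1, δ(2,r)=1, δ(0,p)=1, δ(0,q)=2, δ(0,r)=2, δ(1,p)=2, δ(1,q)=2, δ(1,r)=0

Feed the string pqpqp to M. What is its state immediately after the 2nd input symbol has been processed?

Trace: 2 -p-> 1 -q-> 2
After 2 symbols: 2.

2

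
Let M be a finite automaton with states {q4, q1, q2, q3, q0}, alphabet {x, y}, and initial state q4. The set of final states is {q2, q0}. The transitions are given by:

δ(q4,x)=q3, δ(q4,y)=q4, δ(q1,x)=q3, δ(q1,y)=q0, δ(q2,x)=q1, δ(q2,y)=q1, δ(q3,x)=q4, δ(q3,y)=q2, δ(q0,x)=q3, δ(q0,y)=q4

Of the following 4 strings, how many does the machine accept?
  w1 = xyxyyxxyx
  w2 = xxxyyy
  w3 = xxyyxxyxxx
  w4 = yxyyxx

1

w1:
  start at q4
  read 'x': q4 → q3
  read 'y': q3 → q2
  read 'x': q2 → q1
  read 'y': q1 → q0
  read 'y': q0 → q4
  read 'x': q4 → q3
  read 'x': q3 → q4
  read 'y': q4 → q4
  read 'x': q4 → q3
  end q3, rejected
w2:
  start at q4
  read 'x': q4 → q3
  read 'x': q3 → q4
  read 'x': q4 → q3
  read 'y': q3 → q2
  read 'y': q2 → q1
  read 'y': q1 → q0
  end q0, accepted
w3:
  start at q4
  read 'x': q4 → q3
  read 'x': q3 → q4
  read 'y': q4 → q4
  read 'y': q4 → q4
  read 'x': q4 → q3
  read 'x': q3 → q4
  read 'y': q4 → q4
  read 'x': q4 → q3
  read 'x': q3 → q4
  read 'x': q4 → q3
  end q3, rejected
w4:
  start at q4
  read 'y': q4 → q4
  read 'x': q4 → q3
  read 'y': q3 → q2
  read 'y': q2 → q1
  read 'x': q1 → q3
  read 'x': q3 → q4
  end q4, rejected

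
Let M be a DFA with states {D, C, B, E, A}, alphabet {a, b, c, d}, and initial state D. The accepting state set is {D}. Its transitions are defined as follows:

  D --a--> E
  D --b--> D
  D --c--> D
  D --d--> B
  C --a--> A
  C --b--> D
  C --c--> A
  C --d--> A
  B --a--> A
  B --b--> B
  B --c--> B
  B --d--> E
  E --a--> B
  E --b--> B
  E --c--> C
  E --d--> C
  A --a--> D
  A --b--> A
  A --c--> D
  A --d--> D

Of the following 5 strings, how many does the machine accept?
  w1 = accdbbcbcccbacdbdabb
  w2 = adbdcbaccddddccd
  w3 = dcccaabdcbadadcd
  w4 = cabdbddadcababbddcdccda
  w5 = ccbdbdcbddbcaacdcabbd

2

w1: D → E → C → A → D → D → D → D → D → D → D → D → D → E → C → A → A → D → E → B → B  → end B, rejected
w2: D → E → C → D → B → B → B → A → D → D → B → E → C → A → D → D → B  → end B, rejected
w3: D → B → B → B → B → A → D → D → B → B → B → A → D → E → C → A → D  → end D, accepted
w4: D → D → E → B → E → B → E → C → A → D → D → E → B → A → A → A → D → B → B → E → C → A → D → E  → end E, rejected
w5: D → D → D → D → B → B → E → C → D → B → E → B → B → A → D → D → B → B → A → A → A → D  → end D, accepted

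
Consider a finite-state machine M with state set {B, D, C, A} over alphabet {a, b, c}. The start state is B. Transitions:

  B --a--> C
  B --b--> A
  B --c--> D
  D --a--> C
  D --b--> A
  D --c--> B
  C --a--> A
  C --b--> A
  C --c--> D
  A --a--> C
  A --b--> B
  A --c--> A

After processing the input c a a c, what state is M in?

A

B → D → C → A → A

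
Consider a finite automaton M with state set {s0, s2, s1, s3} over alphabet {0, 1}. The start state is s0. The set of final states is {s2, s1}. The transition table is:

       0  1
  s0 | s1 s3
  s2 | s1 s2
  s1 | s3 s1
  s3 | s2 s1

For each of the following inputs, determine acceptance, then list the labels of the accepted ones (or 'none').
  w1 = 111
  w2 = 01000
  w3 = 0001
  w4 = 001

w1:
  start at s0
  read '1': s0 → s3
  read '1': s3 → s1
  read '1': s1 → s1
  end s1, accepted
w2:
  start at s0
  read '0': s0 → s1
  read '1': s1 → s1
  read '0': s1 → s3
  read '0': s3 → s2
  read '0': s2 → s1
  end s1, accepted
w3:
  start at s0
  read '0': s0 → s1
  read '0': s1 → s3
  read '0': s3 → s2
  read '1': s2 → s2
  end s2, accepted
w4:
  start at s0
  read '0': s0 → s1
  read '0': s1 → s3
  read '1': s3 → s1
  end s1, accepted

w1, w2, w3, w4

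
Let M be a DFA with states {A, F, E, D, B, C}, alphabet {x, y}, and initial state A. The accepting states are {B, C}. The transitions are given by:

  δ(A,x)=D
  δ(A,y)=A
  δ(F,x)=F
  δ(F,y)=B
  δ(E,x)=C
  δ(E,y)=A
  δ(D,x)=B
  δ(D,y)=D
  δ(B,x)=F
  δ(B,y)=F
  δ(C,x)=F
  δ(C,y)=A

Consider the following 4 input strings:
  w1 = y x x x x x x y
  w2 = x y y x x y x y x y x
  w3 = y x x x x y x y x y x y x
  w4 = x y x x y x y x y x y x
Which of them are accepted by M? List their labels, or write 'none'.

w1

w1: A → A → D → B → F → F → F → F → B  → end B, accepted
w2: A → D → D → D → B → F → B → F → B → F → B → F  → end F, rejected
w3: A → A → D → B → F → F → B → F → B → F → B → F → B → F  → end F, rejected
w4: A → D → D → B → F → B → F → B → F → B → F → B → F  → end F, rejected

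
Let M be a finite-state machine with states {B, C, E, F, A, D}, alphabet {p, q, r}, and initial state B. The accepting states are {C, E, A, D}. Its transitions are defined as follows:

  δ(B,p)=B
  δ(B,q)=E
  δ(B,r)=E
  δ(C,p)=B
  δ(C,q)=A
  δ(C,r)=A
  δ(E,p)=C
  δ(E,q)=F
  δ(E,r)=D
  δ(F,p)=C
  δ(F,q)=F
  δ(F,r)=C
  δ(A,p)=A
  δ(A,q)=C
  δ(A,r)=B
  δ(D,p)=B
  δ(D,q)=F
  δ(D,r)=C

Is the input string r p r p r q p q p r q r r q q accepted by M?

Yes

start at B
read 'r': B → E
read 'p': E → C
read 'r': C → A
read 'p': A → A
read 'r': A → B
read 'q': B → E
read 'p': E → C
read 'q': C → A
read 'p': A → A
read 'r': A → B
read 'q': B → E
read 'r': E → D
read 'r': D → C
read 'q': C → A
read 'q': A → C
End state C is accepting.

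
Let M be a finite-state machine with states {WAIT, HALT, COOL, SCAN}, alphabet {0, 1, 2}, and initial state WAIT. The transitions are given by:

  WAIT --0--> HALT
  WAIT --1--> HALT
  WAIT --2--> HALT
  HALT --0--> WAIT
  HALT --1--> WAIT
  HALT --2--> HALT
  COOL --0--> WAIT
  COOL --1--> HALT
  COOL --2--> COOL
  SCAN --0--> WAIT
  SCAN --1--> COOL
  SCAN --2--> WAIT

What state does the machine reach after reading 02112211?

WAIT → HALT → HALT → WAIT → HALT → HALT → HALT → WAIT → HALT

HALT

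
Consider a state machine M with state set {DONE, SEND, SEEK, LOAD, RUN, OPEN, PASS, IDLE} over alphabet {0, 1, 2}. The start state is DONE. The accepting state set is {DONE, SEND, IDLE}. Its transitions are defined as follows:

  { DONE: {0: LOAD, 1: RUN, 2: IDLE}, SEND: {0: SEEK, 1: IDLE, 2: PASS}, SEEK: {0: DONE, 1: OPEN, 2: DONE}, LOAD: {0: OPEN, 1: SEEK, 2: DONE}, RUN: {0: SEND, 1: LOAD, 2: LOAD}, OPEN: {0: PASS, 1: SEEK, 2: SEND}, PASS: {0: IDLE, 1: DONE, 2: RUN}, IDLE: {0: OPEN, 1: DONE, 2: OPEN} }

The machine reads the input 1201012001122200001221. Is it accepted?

Yes

DONE → RUN → LOAD → OPEN → SEEK → DONE → RUN → LOAD → OPEN → PASS → DONE → RUN → LOAD → DONE → IDLE → OPEN → PASS → IDLE → OPEN → SEEK → DONE → IDLE → DONE
End state DONE is accepting.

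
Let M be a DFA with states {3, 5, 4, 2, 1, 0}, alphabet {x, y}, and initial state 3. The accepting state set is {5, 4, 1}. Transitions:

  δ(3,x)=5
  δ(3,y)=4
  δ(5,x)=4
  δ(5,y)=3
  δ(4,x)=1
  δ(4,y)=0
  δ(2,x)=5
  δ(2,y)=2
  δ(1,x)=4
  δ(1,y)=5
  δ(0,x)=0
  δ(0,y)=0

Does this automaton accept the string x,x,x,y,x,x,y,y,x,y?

start at 3
read 'x': 3 → 5
read 'x': 5 → 4
read 'x': 4 → 1
read 'y': 1 → 5
read 'x': 5 → 4
read 'x': 4 → 1
read 'y': 1 → 5
read 'y': 5 → 3
read 'x': 3 → 5
read 'y': 5 → 3
End state 3 is not accepting.

No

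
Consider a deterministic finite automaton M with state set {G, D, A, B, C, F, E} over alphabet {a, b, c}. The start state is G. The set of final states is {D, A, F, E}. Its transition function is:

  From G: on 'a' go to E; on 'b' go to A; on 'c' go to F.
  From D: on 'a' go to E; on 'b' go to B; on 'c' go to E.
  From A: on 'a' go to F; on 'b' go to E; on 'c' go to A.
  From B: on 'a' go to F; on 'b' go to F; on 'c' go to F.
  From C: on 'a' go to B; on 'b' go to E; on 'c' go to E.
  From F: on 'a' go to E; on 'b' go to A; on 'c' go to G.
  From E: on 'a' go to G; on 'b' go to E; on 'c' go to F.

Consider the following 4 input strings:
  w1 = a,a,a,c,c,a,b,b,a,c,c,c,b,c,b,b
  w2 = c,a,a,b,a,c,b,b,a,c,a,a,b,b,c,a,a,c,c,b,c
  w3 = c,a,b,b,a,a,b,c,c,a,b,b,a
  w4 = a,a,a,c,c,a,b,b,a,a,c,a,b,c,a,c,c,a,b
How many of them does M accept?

w1: Trace: G -a-> E -a-> G -a-> E -c-> F -c-> G -a-> E -b-> E -b-> E -a-> G -c-> F -c-> G -c-> F -b-> A -c-> A -b-> E -b-> E  → end E, accepted
w2: Trace: G -c-> F -a-> E -a-> G -b-> A -a-> F -c-> G -b-> A -b-> E -a-> G -c-> F -a-> E -a-> G -b-> A -b-> E -c-> F -a-> E -a-> G -c-> F -c-> G -b-> A -c-> A  → end A, accepted
w3: Trace: G -c-> F -a-> E -b-> E -b-> E -a-> G -a-> E -b-> E -c-> F -c-> G -a-> E -b-> E -b-> E -a-> G  → end G, rejected
w4: Trace: G -a-> E -a-> G -a-> E -c-> F -c-> G -a-> E -b-> E -b-> E -a-> G -a-> E -c-> F -a-> E -b-> E -c-> F -a-> E -c-> F -c-> G -a-> E -b-> E  → end E, accepted

3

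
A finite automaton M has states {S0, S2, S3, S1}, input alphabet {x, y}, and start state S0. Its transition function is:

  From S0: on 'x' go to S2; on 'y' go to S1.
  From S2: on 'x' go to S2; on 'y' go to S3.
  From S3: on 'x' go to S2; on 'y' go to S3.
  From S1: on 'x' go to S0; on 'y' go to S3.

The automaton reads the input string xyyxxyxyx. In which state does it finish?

S2

Trace: S0 -x-> S2 -y-> S3 -y-> S3 -x-> S2 -x-> S2 -y-> S3 -x-> S2 -y-> S3 -x-> S2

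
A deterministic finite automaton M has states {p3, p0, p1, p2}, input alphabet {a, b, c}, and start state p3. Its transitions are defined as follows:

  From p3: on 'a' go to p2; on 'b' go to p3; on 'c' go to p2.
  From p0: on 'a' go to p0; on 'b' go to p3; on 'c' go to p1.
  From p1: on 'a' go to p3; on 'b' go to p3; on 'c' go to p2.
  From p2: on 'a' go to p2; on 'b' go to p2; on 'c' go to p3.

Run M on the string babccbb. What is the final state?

Trace: p3 -b-> p3 -a-> p2 -b-> p2 -c-> p3 -c-> p2 -b-> p2 -b-> p2

p2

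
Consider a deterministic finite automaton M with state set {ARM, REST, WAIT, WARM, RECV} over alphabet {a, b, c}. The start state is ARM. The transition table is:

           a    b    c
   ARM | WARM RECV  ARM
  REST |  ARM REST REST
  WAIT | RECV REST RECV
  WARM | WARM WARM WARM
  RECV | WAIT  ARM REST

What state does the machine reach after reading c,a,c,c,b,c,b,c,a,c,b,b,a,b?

WARM

Trace: ARM -c-> ARM -a-> WARM -c-> WARM -c-> WARM -b-> WARM -c-> WARM -b-> WARM -c-> WARM -a-> WARM -c-> WARM -b-> WARM -b-> WARM -a-> WARM -b-> WARM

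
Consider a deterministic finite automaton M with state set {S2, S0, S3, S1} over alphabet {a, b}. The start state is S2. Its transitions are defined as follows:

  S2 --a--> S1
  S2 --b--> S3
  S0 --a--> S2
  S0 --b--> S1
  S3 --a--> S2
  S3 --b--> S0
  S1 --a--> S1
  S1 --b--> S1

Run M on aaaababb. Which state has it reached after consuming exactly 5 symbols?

S2 → S1 → S1 → S1 → S1 → S1
After 5 symbols: S1.

S1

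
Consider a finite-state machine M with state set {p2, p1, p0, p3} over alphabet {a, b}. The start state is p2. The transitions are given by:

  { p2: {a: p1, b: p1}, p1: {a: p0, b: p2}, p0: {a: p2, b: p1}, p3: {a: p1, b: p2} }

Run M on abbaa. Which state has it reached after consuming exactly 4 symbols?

p0

start at p2
read 'a': p2 → p1
read 'b': p1 → p2
read 'b': p2 → p1
read 'a': p1 → p0
After 4 symbols: p0.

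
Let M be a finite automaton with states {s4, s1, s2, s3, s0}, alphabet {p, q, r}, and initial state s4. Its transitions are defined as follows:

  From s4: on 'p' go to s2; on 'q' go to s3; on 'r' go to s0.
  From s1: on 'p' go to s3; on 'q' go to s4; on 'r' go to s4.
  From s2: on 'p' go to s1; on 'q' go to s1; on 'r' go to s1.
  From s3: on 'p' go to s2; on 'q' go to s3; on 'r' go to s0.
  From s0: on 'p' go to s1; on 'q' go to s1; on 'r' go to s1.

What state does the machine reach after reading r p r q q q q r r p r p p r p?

s1

Trace: s4 -r-> s0 -p-> s1 -r-> s4 -q-> s3 -q-> s3 -q-> s3 -q-> s3 -r-> s0 -r-> s1 -p-> s3 -r-> s0 -p-> s1 -p-> s3 -r-> s0 -p-> s1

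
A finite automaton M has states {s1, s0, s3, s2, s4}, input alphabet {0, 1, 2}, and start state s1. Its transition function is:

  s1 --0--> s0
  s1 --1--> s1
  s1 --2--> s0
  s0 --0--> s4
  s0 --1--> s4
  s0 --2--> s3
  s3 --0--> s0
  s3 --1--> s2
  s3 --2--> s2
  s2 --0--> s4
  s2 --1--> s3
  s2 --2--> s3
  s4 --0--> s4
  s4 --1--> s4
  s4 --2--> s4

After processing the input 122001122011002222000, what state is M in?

start at s1
read '1': s1 → s1
read '2': s1 → s0
read '2': s0 → s3
read '0': s3 → s0
read '0': s0 → s4
read '1': s4 → s4
read '1': s4 → s4
read '2': s4 → s4
read '2': s4 → s4
read '0': s4 → s4
read '1': s4 → s4
read '1': s4 → s4
read '0': s4 → s4
read '0': s4 → s4
read '2': s4 → s4
read '2': s4 → s4
read '2': s4 → s4
read '2': s4 → s4
read '0': s4 → s4
read '0': s4 → s4
read '0': s4 → s4

s4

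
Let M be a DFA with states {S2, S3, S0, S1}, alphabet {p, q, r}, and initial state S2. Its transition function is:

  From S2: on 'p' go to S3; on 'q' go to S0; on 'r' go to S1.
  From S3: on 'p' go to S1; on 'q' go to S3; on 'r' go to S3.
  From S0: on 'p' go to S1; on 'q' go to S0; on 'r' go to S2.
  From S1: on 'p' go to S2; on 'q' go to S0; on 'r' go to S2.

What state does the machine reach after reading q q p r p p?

S1

Trace: S2 -q-> S0 -q-> S0 -p-> S1 -r-> S2 -p-> S3 -p-> S1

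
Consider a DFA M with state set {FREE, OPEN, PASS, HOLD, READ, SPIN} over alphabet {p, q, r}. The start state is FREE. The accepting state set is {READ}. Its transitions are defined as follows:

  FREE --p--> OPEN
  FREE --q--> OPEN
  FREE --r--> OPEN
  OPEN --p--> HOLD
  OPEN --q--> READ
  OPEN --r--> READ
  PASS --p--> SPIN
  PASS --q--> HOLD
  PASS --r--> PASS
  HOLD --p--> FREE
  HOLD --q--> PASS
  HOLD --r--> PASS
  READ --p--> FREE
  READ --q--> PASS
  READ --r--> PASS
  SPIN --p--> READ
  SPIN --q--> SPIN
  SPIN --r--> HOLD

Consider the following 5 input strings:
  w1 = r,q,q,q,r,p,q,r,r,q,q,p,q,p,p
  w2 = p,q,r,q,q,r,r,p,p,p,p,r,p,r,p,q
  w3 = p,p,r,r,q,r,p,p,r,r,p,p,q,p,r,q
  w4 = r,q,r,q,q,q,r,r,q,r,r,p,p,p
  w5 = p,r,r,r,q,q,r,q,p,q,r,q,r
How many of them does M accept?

0

w1: Trace: FREE -r-> OPEN -q-> READ -q-> PASS -q-> HOLD -r-> PASS -p-> SPIN -q-> SPIN -r-> HOLD -r-> PASS -q-> HOLD -q-> PASS -p-> SPIN -q-> SPIN -p-> READ -p-> FREE  → end FREE, rejected
w2: Trace: FREE -p-> OPEN -q-> READ -r-> PASS -q-> HOLD -q-> PASS -r-> PASS -r-> PASS -p-> SPIN -p-> READ -p-> FREE -p-> OPEN -r-> READ -p-> FREE -r-> OPEN -p-> HOLD -q-> PASS  → end PASS, rejected
w3: Trace: FREE -p-> OPEN -p-> HOLD -r-> PASS -r-> PASS -q-> HOLD -r-> PASS -p-> SPIN -p-> READ -r-> PASS -r-> PASS -p-> SPIN -p-> READ -q-> PASS -p-> SPIN -r-> HOLD -q-> PASS  → end PASS, rejected
w4: Trace: FREE -r-> OPEN -q-> READ -r-> PASS -q-> HOLD -q-> PASS -q-> HOLD -r-> PASS -r-> PASS -q-> HOLD -r-> PASS -r-> PASS -p-> SPIN -p-> READ -p-> FREE  → end FREE, rejected
w5: Trace: FREE -p-> OPEN -r-> READ -r-> PASS -r-> PASS -q-> HOLD -q-> PASS -r-> PASS -q-> HOLD -p-> FREE -q-> OPEN -r-> READ -q-> PASS -r-> PASS  → end PASS, rejected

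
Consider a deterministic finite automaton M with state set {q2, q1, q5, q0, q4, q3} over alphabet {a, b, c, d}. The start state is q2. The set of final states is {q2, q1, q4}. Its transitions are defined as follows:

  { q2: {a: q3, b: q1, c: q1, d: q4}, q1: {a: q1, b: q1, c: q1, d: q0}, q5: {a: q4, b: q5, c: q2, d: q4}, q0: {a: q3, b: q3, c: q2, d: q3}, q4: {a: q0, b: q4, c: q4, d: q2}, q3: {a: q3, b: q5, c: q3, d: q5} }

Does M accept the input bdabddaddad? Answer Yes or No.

start at q2
read 'b': q2 → q1
read 'd': q1 → q0
read 'a': q0 → q3
read 'b': q3 → q5
read 'd': q5 → q4
read 'd': q4 → q2
read 'a': q2 → q3
read 'd': q3 → q5
read 'd': q5 → q4
read 'a': q4 → q0
read 'd': q0 → q3
End state q3 is not accepting.

No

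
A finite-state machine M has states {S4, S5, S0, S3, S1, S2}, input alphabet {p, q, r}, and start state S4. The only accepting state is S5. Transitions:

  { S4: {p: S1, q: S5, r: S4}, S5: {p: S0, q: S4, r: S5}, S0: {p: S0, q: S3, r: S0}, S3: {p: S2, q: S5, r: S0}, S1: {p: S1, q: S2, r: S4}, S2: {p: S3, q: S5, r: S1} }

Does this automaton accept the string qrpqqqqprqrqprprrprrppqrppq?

start at S4
read 'q': S4 → S5
read 'r': S5 → S5
read 'p': S5 → S0
read 'q': S0 → S3
read 'q': S3 → S5
read 'q': S5 → S4
read 'q': S4 → S5
read 'p': S5 → S0
read 'r': S0 → S0
read 'q': S0 → S3
read 'r': S3 → S0
read 'q': S0 → S3
read 'p': S3 → S2
read 'r': S2 → S1
read 'p': S1 → S1
read 'r': S1 → S4
read 'r': S4 → S4
read 'p': S4 → S1
read 'r': S1 → S4
read 'r': S4 → S4
read 'p': S4 → S1
read 'p': S1 → S1
read 'q': S1 → S2
read 'r': S2 → S1
read 'p': S1 → S1
read 'p': S1 → S1
read 'q': S1 → S2
End state S2 is not accepting.

No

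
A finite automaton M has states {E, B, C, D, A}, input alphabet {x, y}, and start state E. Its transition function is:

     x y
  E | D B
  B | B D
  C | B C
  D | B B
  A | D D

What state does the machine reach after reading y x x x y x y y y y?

B

start at E
read 'y': E → B
read 'x': B → B
read 'x': B → B
read 'x': B → B
read 'y': B → D
read 'x': D → B
read 'y': B → D
read 'y': D → B
read 'y': B → D
read 'y': D → B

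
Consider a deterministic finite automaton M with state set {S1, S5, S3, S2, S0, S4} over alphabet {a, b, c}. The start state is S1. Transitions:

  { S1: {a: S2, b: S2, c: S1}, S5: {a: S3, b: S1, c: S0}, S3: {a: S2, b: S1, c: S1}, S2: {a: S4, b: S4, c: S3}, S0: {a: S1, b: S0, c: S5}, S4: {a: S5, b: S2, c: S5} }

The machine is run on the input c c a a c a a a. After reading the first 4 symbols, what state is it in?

S4

start at S1
read 'c': S1 → S1
read 'c': S1 → S1
read 'a': S1 → S2
read 'a': S2 → S4
After 4 symbols: S4.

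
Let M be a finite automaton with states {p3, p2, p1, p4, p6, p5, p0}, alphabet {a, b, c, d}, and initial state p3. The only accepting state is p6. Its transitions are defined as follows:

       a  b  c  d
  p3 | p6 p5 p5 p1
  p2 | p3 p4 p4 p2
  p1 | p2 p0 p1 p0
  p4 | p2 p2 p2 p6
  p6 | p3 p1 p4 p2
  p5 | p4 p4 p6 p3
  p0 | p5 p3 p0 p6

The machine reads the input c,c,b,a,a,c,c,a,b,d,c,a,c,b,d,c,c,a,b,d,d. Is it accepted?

No

Trace: p3 -c-> p5 -c-> p6 -b-> p1 -a-> p2 -a-> p3 -c-> p5 -c-> p6 -a-> p3 -b-> p5 -d-> p3 -c-> p5 -a-> p4 -c-> p2 -b-> p4 -d-> p6 -c-> p4 -c-> p2 -a-> p3 -b-> p5 -d-> p3 -d-> p1
End state p1 is not accepting.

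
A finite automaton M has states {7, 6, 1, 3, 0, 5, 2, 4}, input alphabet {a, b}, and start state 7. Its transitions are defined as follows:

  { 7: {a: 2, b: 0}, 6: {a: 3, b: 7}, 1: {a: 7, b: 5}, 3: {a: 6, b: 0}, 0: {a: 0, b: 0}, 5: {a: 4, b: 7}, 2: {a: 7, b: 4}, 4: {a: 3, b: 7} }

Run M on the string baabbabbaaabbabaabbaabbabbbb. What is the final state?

0

start at 7
read 'b': 7 → 0
read 'a': 0 → 0
read 'a': 0 → 0
read 'b': 0 → 0
read 'b': 0 → 0
read 'a': 0 → 0
read 'b': 0 → 0
read 'b': 0 → 0
read 'a': 0 → 0
read 'a': 0 → 0
read 'a': 0 → 0
read 'b': 0 → 0
read 'b': 0 → 0
read 'a': 0 → 0
read 'b': 0 → 0
read 'a': 0 → 0
read 'a': 0 → 0
read 'b': 0 → 0
read 'b': 0 → 0
read 'a': 0 → 0
read 'a': 0 → 0
read 'b': 0 → 0
read 'b': 0 → 0
read 'a': 0 → 0
read 'b': 0 → 0
read 'b': 0 → 0
read 'b': 0 → 0
read 'b': 0 → 0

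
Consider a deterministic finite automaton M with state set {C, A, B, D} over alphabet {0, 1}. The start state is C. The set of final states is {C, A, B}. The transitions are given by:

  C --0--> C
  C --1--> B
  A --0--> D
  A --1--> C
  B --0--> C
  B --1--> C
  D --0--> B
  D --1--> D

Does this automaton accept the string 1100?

Yes

start at C
read '1': C → B
read '1': B → C
read '0': C → C
read '0': C → C
End state C is accepting.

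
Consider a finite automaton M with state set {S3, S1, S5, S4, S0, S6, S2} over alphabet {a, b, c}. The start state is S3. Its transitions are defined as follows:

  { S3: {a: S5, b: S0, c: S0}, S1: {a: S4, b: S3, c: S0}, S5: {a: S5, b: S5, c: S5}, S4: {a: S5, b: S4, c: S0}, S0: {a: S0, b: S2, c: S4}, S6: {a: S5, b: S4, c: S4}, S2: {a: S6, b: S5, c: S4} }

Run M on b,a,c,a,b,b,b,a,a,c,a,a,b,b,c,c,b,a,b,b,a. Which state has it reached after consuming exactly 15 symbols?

S5

S3 → S0 → S0 → S4 → S5 → S5 → S5 → S5 → S5 → S5 → S5 → S5 → S5 → S5 → S5 → S5
After 15 symbols: S5.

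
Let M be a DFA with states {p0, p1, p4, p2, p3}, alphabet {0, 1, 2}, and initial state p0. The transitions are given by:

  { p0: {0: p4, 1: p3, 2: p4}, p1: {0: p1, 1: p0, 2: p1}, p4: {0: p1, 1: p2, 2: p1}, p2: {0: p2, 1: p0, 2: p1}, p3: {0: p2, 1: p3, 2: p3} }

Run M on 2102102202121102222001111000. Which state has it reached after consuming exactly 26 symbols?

Trace: p0 -2-> p4 -1-> p2 -0-> p2 -2-> p1 -1-> p0 -0-> p4 -2-> p1 -2-> p1 -0-> p1 -2-> p1 -1-> p0 -2-> p4 -1-> p2 -1-> p0 -0-> p4 -2-> p1 -2-> p1 -2-> p1 -2-> p1 -0-> p1 -0-> p1 -1-> p0 -1-> p3 -1-> p3 -1-> p3 -0-> p2
After 26 symbols: p2.

p2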